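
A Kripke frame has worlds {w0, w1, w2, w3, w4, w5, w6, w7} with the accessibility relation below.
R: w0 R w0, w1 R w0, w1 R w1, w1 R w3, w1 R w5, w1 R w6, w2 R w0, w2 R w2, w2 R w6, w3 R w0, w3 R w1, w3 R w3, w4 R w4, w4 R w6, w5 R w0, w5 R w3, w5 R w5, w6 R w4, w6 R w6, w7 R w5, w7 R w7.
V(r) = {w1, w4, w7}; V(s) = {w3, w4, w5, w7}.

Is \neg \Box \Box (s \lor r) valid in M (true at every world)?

Yes

Let φ = \neg \Box \Box (s \lor r). Evaluate φ at each world:
  w0 (successors {w0}): φ is true.
  w1 (successors {w0, w1, w3, w5, w6}): φ is true.
  w2 (successors {w0, w2, w6}): φ is true.
  w3 (successors {w0, w1, w3}): φ is true.
  w4 (successors {w4, w6}): φ is true.
  w5 (successors {w0, w3, w5}): φ is true.
  w6 (successors {w4, w6}): φ is true.
  w7 (successors {w5, w7}): φ is true.
For instance, at w4:
  At w4: \Box \Box (s \lor r) is false, so \neg \Box \Box (s \lor r) is true.
    At w4: \Box \Box (s \lor r) requires \Box (s \lor r) at every successor {w4, w6}.
      \Box (s \lor r) fails at w4, so \Box \Box (s \lor r) is false at w4.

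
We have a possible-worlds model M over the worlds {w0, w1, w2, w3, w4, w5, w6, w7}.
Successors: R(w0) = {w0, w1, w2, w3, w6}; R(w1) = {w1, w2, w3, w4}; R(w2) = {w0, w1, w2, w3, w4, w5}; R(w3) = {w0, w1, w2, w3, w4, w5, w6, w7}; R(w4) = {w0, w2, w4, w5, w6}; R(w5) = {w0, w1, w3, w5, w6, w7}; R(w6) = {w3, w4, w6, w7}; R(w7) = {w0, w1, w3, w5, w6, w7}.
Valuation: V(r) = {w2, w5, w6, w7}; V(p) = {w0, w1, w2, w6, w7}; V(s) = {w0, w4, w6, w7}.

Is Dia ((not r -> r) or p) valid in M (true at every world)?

Yes

Let φ = Dia ((not r -> r) or p). Evaluate φ at each world:
  w0 (successors {w0, w1, w2, w3, w6}): φ is true.
  w1 (successors {w1, w2, w3, w4}): φ is true.
  w2 (successors {w0, w1, w2, w3, w4, w5}): φ is true.
  w3 (successors {w0, w1, w2, w3, w4, w5, w6, w7}): φ is true.
  w4 (successors {w0, w2, w4, w5, w6}): φ is true.
  w5 (successors {w0, w1, w3, w5, w6, w7}): φ is true.
  w6 (successors {w3, w4, w6, w7}): φ is true.
  w7 (successors {w0, w1, w3, w5, w6, w7}): φ is true.
For instance, at w3:
  At w3: Dia ((not r -> r) or p) requires (not r -> r) or p at some successor in {w0, w1, w2, w3, w4, w5, w6, w7}.
    (not r -> r) or p holds at w0, so Dia ((not r -> r) or p) is true at w3.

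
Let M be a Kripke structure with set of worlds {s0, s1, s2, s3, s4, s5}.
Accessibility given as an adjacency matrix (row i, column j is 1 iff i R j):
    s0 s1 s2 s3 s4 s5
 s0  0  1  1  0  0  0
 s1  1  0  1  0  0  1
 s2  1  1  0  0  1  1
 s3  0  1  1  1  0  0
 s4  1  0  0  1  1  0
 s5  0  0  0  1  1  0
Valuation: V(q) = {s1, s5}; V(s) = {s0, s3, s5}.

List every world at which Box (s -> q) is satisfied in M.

s0

Recall that Box ψ holds at a world iff ψ holds at every accessible world, and Dia ψ holds iff ψ holds at some accessible world.
Let φ = Box (s -> q). Evaluate φ at each world:
  s0 (successors {s1, s2}): φ is true.
  s1 (successors {s0, s2, s5}): φ is false.
  s2 (successors {s0, s1, s4, s5}): φ is false.
  s3 (successors {s1, s2, s3}): φ is false.
  s4 (successors {s0, s3, s4}): φ is false.
  s5 (successors {s3, s4}): φ is false.
For instance, at s4:
  At s4: Box (s -> q) requires s -> q at every successor {s0, s3, s4}.
    s -> q fails at s0, so Box (s -> q) is false at s4.
Satisfying worlds: {s0}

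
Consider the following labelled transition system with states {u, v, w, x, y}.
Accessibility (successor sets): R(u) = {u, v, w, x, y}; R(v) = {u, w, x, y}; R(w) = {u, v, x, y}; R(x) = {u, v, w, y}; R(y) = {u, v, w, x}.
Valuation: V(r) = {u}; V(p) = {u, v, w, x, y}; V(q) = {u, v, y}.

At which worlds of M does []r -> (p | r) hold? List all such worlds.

Let φ = []r -> (p | r). Evaluate φ at each world:
  u (successors {u, v, w, x, y}): φ is true.
  v (successors {u, w, x, y}): φ is true.
  w (successors {u, v, x, y}): φ is true.
  x (successors {u, v, w, y}): φ is true.
  y (successors {u, v, w, x}): φ is true.
For instance, at y:
  At y: []r is false, p | r is true, so []r -> (p | r) is true.
    At y: []r requires r at every successor {u, v, w, x}.
      r fails at v, so []r is false at y.
Satisfying worlds: {u, v, w, x, y}

u, v, w, x, y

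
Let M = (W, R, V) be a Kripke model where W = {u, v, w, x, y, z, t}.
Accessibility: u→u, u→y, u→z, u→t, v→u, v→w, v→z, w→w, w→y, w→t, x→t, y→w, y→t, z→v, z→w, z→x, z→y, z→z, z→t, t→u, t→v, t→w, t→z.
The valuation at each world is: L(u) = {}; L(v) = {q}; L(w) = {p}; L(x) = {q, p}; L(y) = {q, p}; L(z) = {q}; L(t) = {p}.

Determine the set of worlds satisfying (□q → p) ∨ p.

u, v, w, x, y, z, t

Recall that □ψ holds at a world iff ψ holds at every accessible world, and ◇ψ holds iff ψ holds at some accessible world.
Let φ = (□q → p) ∨ p. Evaluate φ at each world:
  u (successors {u, y, z, t}): φ is true.
  v (successors {u, w, z}): φ is true.
  w (successors {w, y, t}): φ is true.
  x (successors {t}): φ is true.
  y (successors {w, t}): φ is true.
  z (successors {v, w, x, y, z, t}): φ is true.
  t (successors {u, v, w, z}): φ is true.
For instance, at u:
  At u: □q → p is true, p is false, so (□q → p) ∨ p is true.
    At u: □q is false, p is false, so □q → p is true.
      At u: □q requires q at every successor {u, y, z, t}.
        q fails at u, so □q is false at u.
Satisfying worlds: {u, v, w, x, y, z, t}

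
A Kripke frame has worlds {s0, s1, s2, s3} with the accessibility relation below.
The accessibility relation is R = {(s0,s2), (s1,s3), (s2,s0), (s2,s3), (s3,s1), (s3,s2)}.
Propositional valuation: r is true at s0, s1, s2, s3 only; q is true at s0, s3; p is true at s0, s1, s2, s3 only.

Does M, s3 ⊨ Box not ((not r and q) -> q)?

No

At s3: Box not ((not r and q) -> q) requires not ((not r and q) -> q) at every successor {s1, s2}.
  not ((not r and q) -> q) fails at s1, so Box not ((not r and q) -> q) is false at s3.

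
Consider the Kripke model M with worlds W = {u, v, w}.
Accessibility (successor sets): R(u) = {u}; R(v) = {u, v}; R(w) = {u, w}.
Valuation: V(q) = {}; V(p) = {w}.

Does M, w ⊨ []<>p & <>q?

At w: []<>p is false, <>q is false, so []<>p & <>q is false.
  At w: []<>p requires <>p at every successor {u, w}.
    <>p fails at u, so []<>p is false at w.
      At u: <>p requires p at some successor in {u}.
        At u: p is false.
      So <>p is false at u.
  At w: <>q requires q at some successor in {u, w}.
    At u: q is false.
    At w: q is false.
  So <>q is false at w.

No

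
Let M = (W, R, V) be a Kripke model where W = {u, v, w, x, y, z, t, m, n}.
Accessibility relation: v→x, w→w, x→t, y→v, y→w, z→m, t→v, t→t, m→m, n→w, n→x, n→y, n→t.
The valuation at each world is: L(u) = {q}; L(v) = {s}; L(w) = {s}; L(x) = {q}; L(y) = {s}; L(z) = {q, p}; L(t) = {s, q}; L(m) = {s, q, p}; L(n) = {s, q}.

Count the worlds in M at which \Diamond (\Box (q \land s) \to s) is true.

7

Recall that \Box ψ holds at a world iff ψ holds at every accessible world, and \Diamond ψ holds iff ψ holds at some accessible world.
Let φ = \Diamond (\Box (q \land s) \to s). Evaluate φ at each world:
  u (successors ∅): φ is false.
  v (successors {x}): φ is false.
  w (successors {w}): φ is true.
  x (successors {t}): φ is true.
  y (successors {v, w}): φ is true.
  z (successors {m}): φ is true.
  t (successors {v, t}): φ is true.
  m (successors {m}): φ is true.
  n (successors {w, x, y, t}): φ is true.
For instance, at t:
  At t: \Diamond (\Box (q \land s) \to s) requires \Box (q \land s) \to s at some successor in {v, t}.
    \Box (q \land s) \to s holds at v, so \Diamond (\Box (q \land s) \to s) is true at t.
      At v: \Box (q \land s) is false, s is true, so \Box (q \land s) \to s is true.
Satisfying worlds: {w, x, y, z, t, m, n}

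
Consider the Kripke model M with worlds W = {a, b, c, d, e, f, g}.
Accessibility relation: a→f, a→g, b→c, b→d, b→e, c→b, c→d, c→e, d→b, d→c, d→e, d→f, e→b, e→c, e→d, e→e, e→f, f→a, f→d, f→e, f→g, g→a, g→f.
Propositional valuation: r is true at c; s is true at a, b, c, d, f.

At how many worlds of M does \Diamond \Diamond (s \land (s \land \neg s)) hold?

Let φ = \Diamond \Diamond (s \land (s \land \neg s)). Evaluate φ at each world:
  a (successors {f, g}): φ is false.
  b (successors {c, d, e}): φ is false.
  c (successors {b, d, e}): φ is false.
  d (successors {b, c, e, f}): φ is false.
  e (successors {b, c, d, e, f}): φ is false.
  f (successors {a, d, e, g}): φ is false.
  g (successors {a, f}): φ is false.
For instance, at c:
  At c: \Diamond \Diamond (s \land (s \land \neg s)) requires \Diamond (s \land (s \land \neg s)) at some successor in {b, d, e}.
    At b: \Diamond (s \land (s \land \neg s)) is false.
    At d: \Diamond (s \land (s \land \neg s)) is false.
    At e: \Diamond (s \land (s \land \neg s)) is false.
  So \Diamond \Diamond (s \land (s \land \neg s)) is false at c.
Satisfying worlds: none.

0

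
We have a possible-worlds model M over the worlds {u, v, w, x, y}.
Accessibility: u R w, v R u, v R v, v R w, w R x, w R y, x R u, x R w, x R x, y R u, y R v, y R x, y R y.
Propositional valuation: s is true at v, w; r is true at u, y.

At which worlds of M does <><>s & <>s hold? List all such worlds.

Recall that <>ψ holds at a world iff ψ holds at some accessible world.
Let φ = <><>s & <>s. Evaluate φ at each world:
  u (successors {w}): φ is false.
  v (successors {u, v, w}): φ is true.
  w (successors {x, y}): φ is false.
  x (successors {u, w, x}): φ is true.
  y (successors {u, v, x, y}): φ is true.
For instance, at u:
  At u: <><>s is false, <>s is true, so <><>s & <>s is false.
    At u: <><>s requires <>s at some successor in {w}.
      At w: <>s is false.
    So <><>s is false at u.
    At u: <>s requires s at some successor in {w}.
      s holds at w, so <>s is true at u.
Satisfying worlds: {v, x, y}

v, x, y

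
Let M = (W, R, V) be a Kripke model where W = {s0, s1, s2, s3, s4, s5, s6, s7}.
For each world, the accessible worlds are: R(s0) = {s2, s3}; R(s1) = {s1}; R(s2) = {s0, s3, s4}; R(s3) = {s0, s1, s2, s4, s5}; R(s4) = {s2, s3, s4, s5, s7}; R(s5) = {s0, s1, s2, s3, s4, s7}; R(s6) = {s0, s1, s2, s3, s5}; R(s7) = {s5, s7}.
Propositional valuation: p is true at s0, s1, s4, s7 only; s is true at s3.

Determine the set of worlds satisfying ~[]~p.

s1, s2, s3, s4, s5, s6, s7

Recall that []ψ holds at a world iff ψ holds at every accessible world, and <>ψ holds iff ψ holds at some accessible world.
Let φ = ~[]~p. Evaluate φ at each world:
  s0 (successors {s2, s3}): φ is false.
  s1 (successors {s1}): φ is true.
  s2 (successors {s0, s3, s4}): φ is true.
  s3 (successors {s0, s1, s2, s4, s5}): φ is true.
  s4 (successors {s2, s3, s4, s5, s7}): φ is true.
  s5 (successors {s0, s1, s2, s3, s4, s7}): φ is true.
  s6 (successors {s0, s1, s2, s3, s5}): φ is true.
  s7 (successors {s5, s7}): φ is true.
For instance, at s6:
  At s6: []~p is false, so ~[]~p is true.
    At s6: []~p requires ~p at every successor {s0, s1, s2, s3, s5}.
      ~p fails at s0, so []~p is false at s6.
Satisfying worlds: {s1, s2, s3, s4, s5, s6, s7}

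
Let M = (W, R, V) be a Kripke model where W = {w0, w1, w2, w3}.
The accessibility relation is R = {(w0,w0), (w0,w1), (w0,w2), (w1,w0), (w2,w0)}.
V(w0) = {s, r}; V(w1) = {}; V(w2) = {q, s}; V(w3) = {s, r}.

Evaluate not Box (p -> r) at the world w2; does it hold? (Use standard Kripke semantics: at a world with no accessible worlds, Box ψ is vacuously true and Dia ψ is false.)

No

At w2: Box (p -> r) is true, so not Box (p -> r) is false.
  At w2: Box (p -> r) requires p -> r at every successor {w0}.
    At w0: p -> r is true.
  So Box (p -> r) is true at w2.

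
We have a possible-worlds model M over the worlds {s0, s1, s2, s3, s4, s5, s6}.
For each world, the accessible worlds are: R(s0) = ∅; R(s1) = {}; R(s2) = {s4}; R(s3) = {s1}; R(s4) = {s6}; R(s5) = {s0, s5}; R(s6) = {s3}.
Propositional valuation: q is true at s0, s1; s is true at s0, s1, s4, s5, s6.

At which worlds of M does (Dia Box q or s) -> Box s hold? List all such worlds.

s0, s1, s2, s3, s4, s5

Let φ = (Dia Box q or s) -> Box s. Evaluate φ at each world:
  s0 (successors ∅): φ is true.
  s1 (successors ∅): φ is true.
  s2 (successors {s4}): φ is true.
  s3 (successors {s1}): φ is true.
  s4 (successors {s6}): φ is true.
  s5 (successors {s0, s5}): φ is true.
  s6 (successors {s3}): φ is false.
For instance, at s6:
  At s6: Dia Box q or s is true, Box s is false, so (Dia Box q or s) -> Box s is false.
    At s6: Dia Box q is true, s is true, so Dia Box q or s is true.
      At s6: Dia Box q requires Box q at some successor in {s3}.
        Box q holds at s3, so Dia Box q is true at s6.
    At s6: Box s requires s at every successor {s3}.
      s fails at s3, so Box s is false at s6.
Satisfying worlds: {s0, s1, s2, s3, s4, s5}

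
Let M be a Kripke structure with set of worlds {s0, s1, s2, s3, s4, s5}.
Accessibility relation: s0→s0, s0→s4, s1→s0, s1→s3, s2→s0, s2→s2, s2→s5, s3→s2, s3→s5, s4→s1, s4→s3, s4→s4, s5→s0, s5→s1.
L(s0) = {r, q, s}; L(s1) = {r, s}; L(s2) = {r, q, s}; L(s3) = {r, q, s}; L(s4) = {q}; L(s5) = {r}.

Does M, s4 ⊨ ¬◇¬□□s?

No

At s4: ◇¬□□s is true, so ¬◇¬□□s is false.
  At s4: ◇¬□□s requires ¬□□s at some successor in {s1, s3, s4}.
    ¬□□s holds at s1, so ◇¬□□s is true at s4.
      At s1: □□s is false, so ¬□□s is true.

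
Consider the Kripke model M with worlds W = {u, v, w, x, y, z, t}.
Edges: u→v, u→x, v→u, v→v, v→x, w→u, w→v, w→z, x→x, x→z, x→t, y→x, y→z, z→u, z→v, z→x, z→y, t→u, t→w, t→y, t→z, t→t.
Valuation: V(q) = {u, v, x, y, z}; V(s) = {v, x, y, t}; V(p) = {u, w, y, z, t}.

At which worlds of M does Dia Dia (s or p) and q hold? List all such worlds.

Let φ = Dia Dia (s or p) and q. Evaluate φ at each world:
  u (successors {v, x}): φ is true.
  v (successors {u, v, x}): φ is true.
  w (successors {u, v, z}): φ is false.
  x (successors {x, z, t}): φ is true.
  y (successors {x, z}): φ is true.
  z (successors {u, v, x, y}): φ is true.
  t (successors {u, w, y, z, t}): φ is false.
For instance, at w:
  At w: Dia Dia (s or p) is true, q is false, so Dia Dia (s or p) and q is false.
    At w: Dia Dia (s or p) requires Dia (s or p) at some successor in {u, v, z}.
      Dia (s or p) holds at u, so Dia Dia (s or p) is true at w.
Satisfying worlds: {u, v, x, y, z}

u, v, x, y, z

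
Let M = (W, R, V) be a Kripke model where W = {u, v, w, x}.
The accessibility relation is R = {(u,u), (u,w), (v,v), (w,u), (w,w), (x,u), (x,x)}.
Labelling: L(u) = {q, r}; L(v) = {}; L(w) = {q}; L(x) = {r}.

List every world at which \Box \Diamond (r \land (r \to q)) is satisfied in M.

Recall that \Box ψ holds at a world iff ψ holds at every accessible world, and \Diamond ψ holds iff ψ holds at some accessible world.
Let φ = \Box \Diamond (r \land (r \to q)). Evaluate φ at each world:
  u (successors {u, w}): φ is true.
  v (successors {v}): φ is false.
  w (successors {u, w}): φ is true.
  x (successors {u, x}): φ is true.
For instance, at x:
  At x: \Box \Diamond (r \land (r \to q)) requires \Diamond (r \land (r \to q)) at every successor {u, x}.
      At u: \Diamond (r \land (r \to q)) requires r \land (r \to q) at some successor in {u, w}.
        r \land (r \to q) holds at u, so \Diamond (r \land (r \to q)) is true at u.
      At x: \Diamond (r \land (r \to q)) requires r \land (r \to q) at some successor in {u, x}.
        r \land (r \to q) holds at u, so \Diamond (r \land (r \to q)) is true at x.
  So \Box \Diamond (r \land (r \to q)) is true at x.
Satisfying worlds: {u, w, x}

u, w, x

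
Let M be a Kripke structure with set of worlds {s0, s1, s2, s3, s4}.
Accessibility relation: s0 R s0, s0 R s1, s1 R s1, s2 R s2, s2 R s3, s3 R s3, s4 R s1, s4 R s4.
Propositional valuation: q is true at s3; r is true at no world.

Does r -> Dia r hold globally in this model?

Let φ = r -> Dia r. Evaluate φ at each world:
  s0 (successors {s0, s1}): φ is true.
  s1 (successors {s1}): φ is true.
  s2 (successors {s2, s3}): φ is true.
  s3 (successors {s3}): φ is true.
  s4 (successors {s1, s4}): φ is true.
For instance, at s2:
  At s2: r is false, Dia r is false, so r -> Dia r is true.
    At s2: Dia r requires r at some successor in {s2, s3}.
      At s2: r is false.
      At s3: r is false.
    So Dia r is false at s2.

Yes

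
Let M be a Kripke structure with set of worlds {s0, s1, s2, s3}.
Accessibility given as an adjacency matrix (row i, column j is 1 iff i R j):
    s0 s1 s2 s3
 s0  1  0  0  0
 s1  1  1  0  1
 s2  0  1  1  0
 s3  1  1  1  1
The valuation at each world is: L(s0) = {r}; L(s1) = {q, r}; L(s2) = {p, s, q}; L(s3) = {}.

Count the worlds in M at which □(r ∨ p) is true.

Let φ = □(r ∨ p). Evaluate φ at each world:
  s0 (successors {s0}): φ is true.
  s1 (successors {s0, s1, s3}): φ is false.
  s2 (successors {s1, s2}): φ is true.
  s3 (successors {s0, s1, s2, s3}): φ is false.
For instance, at s1:
  At s1: □(r ∨ p) requires r ∨ p at every successor {s0, s1, s3}.
    r ∨ p fails at s3, so □(r ∨ p) is false at s1.
Satisfying worlds: {s0, s2}

2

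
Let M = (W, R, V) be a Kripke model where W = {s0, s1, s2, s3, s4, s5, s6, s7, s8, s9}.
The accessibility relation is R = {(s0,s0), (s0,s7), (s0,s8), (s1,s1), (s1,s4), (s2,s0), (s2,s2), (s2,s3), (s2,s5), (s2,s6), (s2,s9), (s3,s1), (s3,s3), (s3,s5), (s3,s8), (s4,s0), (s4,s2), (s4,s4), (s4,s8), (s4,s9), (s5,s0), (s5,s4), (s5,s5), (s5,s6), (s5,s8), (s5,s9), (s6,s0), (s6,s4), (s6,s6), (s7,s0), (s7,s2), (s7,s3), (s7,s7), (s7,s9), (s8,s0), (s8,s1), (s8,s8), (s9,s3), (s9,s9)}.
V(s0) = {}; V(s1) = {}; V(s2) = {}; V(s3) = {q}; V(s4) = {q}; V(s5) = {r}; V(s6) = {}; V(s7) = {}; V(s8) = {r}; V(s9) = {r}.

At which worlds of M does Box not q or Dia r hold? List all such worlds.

Let φ = Box not q or Dia r. Evaluate φ at each world:
  s0 (successors {s0, s7, s8}): φ is true.
  s1 (successors {s1, s4}): φ is false.
  s2 (successors {s0, s2, s3, s5, s6, s9}): φ is true.
  s3 (successors {s1, s3, s5, s8}): φ is true.
  s4 (successors {s0, s2, s4, s8, s9}): φ is true.
  s5 (successors {s0, s4, s5, s6, s8, s9}): φ is true.
  s6 (successors {s0, s4, s6}): φ is false.
  s7 (successors {s0, s2, s3, s7, s9}): φ is true.
  s8 (successors {s0, s1, s8}): φ is true.
  s9 (successors {s3, s9}): φ is true.
For instance, at s8:
  At s8: Box not q is true, Dia r is true, so Box not q or Dia r is true.
    At s8: Box not q requires not q at every successor {s0, s1, s8}.
      At s0: not q is true.
      At s1: not q is true.
      At s8: not q is true.
    So Box not q is true at s8.
    At s8: Dia r requires r at some successor in {s0, s1, s8}.
      r holds at s8, so Dia r is true at s8.
Satisfying worlds: {s0, s2, s3, s4, s5, s7, s8, s9}

s0, s2, s3, s4, s5, s7, s8, s9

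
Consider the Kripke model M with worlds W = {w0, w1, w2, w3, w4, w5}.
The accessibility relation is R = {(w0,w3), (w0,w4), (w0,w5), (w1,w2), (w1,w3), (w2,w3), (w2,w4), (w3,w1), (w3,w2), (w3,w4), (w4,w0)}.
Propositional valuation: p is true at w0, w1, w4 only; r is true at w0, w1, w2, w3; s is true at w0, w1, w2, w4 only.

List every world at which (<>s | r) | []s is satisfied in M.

Recall that []ψ holds at a world iff ψ holds at every accessible world, and <>ψ holds iff ψ holds at some accessible world.
Let φ = (<>s | r) | []s. Evaluate φ at each world:
  w0 (successors {w3, w4, w5}): φ is true.
  w1 (successors {w2, w3}): φ is true.
  w2 (successors {w3, w4}): φ is true.
  w3 (successors {w1, w2, w4}): φ is true.
  w4 (successors {w0}): φ is true.
  w5 (successors ∅): φ is true.
For instance, at w0:
  At w0: <>s | r is true, []s is false, so (<>s | r) | []s is true.
    At w0: <>s is true, r is true, so <>s | r is true.
      At w0: <>s requires s at some successor in {w3, w4, w5}.
        s holds at w4, so <>s is true at w0.
    At w0: []s requires s at every successor {w3, w4, w5}.
      s fails at w3, so []s is false at w0.
Satisfying worlds: {w0, w1, w2, w3, w4, w5}

w0, w1, w2, w3, w4, w5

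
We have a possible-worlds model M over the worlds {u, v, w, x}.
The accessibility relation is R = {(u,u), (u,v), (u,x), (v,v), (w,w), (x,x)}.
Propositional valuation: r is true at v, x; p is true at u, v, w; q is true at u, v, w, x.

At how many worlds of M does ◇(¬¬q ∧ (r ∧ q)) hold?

Let φ = ◇(¬¬q ∧ (r ∧ q)). Evaluate φ at each world:
  u (successors {u, v, x}): φ is true.
  v (successors {v}): φ is true.
  w (successors {w}): φ is false.
  x (successors {x}): φ is true.
For instance, at v:
  At v: ◇(¬¬q ∧ (r ∧ q)) requires ¬¬q ∧ (r ∧ q) at some successor in {v}.
    ¬¬q ∧ (r ∧ q) holds at v, so ◇(¬¬q ∧ (r ∧ q)) is true at v.
Satisfying worlds: {u, v, x}

3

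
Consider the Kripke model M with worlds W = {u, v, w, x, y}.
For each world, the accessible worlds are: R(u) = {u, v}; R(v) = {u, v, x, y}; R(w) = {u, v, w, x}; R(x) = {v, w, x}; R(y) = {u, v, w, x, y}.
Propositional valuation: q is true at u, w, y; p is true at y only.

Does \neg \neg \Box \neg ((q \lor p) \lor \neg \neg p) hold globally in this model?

No

Let φ = \neg \neg \Box \neg ((q \lor p) \lor \neg \neg p). Evaluate φ at each world:
  u (successors {u, v}): φ is false.
  v (successors {u, v, x, y}): φ is false.
  w (successors {u, v, w, x}): φ is false.
  x (successors {v, w, x}): φ is false.
  y (successors {u, v, w, x, y}): φ is false.
Detail at u (counterexample):
  At u: \neg \Box \neg ((q \lor p) \lor \neg \neg p) is true, so \neg \neg \Box \neg ((q \lor p) \lor \neg \neg p) is false.
    At u: \Box \neg ((q \lor p) \lor \neg \neg p) is false, so \neg \Box \neg ((q \lor p) \lor \neg \neg p) is true.
      At u: \Box \neg ((q \lor p) \lor \neg \neg p) requires \neg ((q \lor p) \lor \neg \neg p) at every successor {u, v}.
        \neg ((q \lor p) \lor \neg \neg p) fails at u, so \Box \neg ((q \lor p) \lor \neg \neg p) is false at u.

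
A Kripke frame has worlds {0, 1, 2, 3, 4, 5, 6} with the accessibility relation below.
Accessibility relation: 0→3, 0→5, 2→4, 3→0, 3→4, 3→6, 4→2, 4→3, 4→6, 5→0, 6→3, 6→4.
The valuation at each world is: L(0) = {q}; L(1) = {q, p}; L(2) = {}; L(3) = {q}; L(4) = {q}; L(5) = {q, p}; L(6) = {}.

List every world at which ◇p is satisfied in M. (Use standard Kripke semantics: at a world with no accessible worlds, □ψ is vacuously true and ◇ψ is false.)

Recall that ◇ψ holds at a world iff ψ holds at some accessible world.
Let φ = ◇p. Evaluate φ at each world:
  0 (successors {3, 5}): φ is true.
  1 (successors ∅): φ is false.
  2 (successors {4}): φ is false.
  3 (successors {0, 4, 6}): φ is false.
  4 (successors {2, 3, 6}): φ is false.
  5 (successors {0}): φ is false.
  6 (successors {3, 4}): φ is false.
For instance, at 6:
  At 6: ◇p requires p at some successor in {3, 4}.
    At 3: p is false.
    At 4: p is false.
  So ◇p is false at 6.
Satisfying worlds: {0}

0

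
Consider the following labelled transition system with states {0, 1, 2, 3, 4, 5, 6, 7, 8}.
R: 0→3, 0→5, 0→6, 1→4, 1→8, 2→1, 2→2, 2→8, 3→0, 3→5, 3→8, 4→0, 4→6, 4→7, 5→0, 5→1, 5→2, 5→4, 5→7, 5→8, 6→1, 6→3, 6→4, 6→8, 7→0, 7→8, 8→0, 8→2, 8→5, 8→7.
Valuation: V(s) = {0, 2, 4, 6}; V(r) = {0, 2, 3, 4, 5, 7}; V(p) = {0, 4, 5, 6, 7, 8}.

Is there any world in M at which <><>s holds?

Let φ = <><>s. Evaluate φ at each world:
  0 (successors {3, 5, 6}): φ is true.
  1 (successors {4, 8}): φ is true.
  2 (successors {1, 2, 8}): φ is true.
  3 (successors {0, 5, 8}): φ is true.
  4 (successors {0, 6, 7}): φ is true.
  5 (successors {0, 1, 2, 4, 7, 8}): φ is true.
  6 (successors {1, 3, 4, 8}): φ is true.
  7 (successors {0, 8}): φ is true.
  8 (successors {0, 2, 5, 7}): φ is true.
Detail at 0 (witness):
  At 0: <><>s requires <>s at some successor in {3, 5, 6}.
    <>s holds at 3, so <><>s is true at 0.
      At 3: <>s requires s at some successor in {0, 5, 8}.
        s holds at 0, so <>s is true at 3.

Yes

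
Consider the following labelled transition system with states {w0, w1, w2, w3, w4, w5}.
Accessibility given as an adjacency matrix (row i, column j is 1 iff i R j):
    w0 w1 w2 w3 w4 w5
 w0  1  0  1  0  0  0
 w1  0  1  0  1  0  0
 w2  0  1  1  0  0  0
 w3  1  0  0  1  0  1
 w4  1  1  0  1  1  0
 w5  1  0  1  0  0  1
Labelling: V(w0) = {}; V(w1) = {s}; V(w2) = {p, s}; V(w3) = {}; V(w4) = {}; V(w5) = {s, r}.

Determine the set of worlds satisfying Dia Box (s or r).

Let φ = Dia Box (s or r). Evaluate φ at each world:
  w0 (successors {w0, w2}): φ is true.
  w1 (successors {w1, w3}): φ is false.
  w2 (successors {w1, w2}): φ is true.
  w3 (successors {w0, w3, w5}): φ is false.
  w4 (successors {w0, w1, w3, w4}): φ is false.
  w5 (successors {w0, w2, w5}): φ is true.
For instance, at w4:
  At w4: Dia Box (s or r) requires Box (s or r) at some successor in {w0, w1, w3, w4}.
    At w0: Box (s or r) is false.
    At w1: Box (s or r) is false.
    At w3: Box (s or r) is false.
    At w4: Box (s or r) is false.
  So Dia Box (s or r) is false at w4.
Satisfying worlds: {w0, w2, w5}

w0, w2, w5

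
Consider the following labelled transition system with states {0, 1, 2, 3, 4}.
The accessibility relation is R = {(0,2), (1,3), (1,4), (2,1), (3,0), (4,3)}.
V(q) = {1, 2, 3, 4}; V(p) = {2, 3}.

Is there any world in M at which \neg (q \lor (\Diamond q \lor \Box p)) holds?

Recall that \Box ψ holds at a world iff ψ holds at every accessible world, and \Diamond ψ holds iff ψ holds at some accessible world.
Let φ = \neg (q \lor (\Diamond q \lor \Box p)). Evaluate φ at each world:
  0 (successors {2}): φ is false.
  1 (successors {3, 4}): φ is false.
  2 (successors {1}): φ is false.
  3 (successors {0}): φ is false.
  4 (successors {3}): φ is false.
For instance, at 0:
  At 0: q \lor (\Diamond q \lor \Box p) is true, so \neg (q \lor (\Diamond q \lor \Box p)) is false.
    At 0: q is false, \Diamond q \lor \Box p is true, so q \lor (\Diamond q \lor \Box p) is true.
      At 0: \Diamond q is true, \Box p is true, so \Diamond q \lor \Box p is true.

No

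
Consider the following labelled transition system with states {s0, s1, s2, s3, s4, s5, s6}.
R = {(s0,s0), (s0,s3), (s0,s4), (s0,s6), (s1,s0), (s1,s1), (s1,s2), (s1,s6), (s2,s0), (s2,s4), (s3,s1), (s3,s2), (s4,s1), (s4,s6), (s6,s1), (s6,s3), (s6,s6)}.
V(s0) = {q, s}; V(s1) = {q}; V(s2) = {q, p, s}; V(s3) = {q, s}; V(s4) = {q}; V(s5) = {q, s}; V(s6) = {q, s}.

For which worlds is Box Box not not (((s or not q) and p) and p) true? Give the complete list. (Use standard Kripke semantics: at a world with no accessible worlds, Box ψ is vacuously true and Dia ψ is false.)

s5

Recall that Box ψ holds at a world iff ψ holds at every accessible world, and Dia ψ holds iff ψ holds at some accessible world.
Let φ = Box Box not not (((s or not q) and p) and p). Evaluate φ at each world:
  s0 (successors {s0, s3, s4, s6}): φ is false.
  s1 (successors {s0, s1, s2, s6}): φ is false.
  s2 (successors {s0, s4}): φ is false.
  s3 (successors {s1, s2}): φ is false.
  s4 (successors {s1, s6}): φ is false.
  s5 (successors ∅): φ is true.
  s6 (successors {s1, s3, s6}): φ is false.
For instance, at s6:
  At s6: Box Box not not (((s or not q) and p) and p) requires Box not not (((s or not q) and p) and p) at every successor {s1, s3, s6}.
    Box not not (((s or not q) and p) and p) fails at s1, so Box Box not not (((s or not q) and p) and p) is false at s6.
      At s1: Box not not (((s or not q) and p) and p) requires not not (((s or not q) and p) and p) at every successor {s0, s1, s2, s6}.
        not not (((s or not q) and p) and p) fails at s0, so Box not not (((s or not q) and p) and p) is false at s1.
Satisfying worlds: {s5}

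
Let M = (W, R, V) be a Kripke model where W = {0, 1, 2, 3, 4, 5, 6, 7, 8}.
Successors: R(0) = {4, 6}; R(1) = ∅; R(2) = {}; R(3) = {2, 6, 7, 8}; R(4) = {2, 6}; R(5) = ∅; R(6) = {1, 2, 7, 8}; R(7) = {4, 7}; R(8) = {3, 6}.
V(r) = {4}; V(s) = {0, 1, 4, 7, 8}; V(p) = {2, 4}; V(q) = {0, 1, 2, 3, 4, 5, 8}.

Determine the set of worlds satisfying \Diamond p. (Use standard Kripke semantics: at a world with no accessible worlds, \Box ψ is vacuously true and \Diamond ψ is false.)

Recall that \Diamond ψ holds at a world iff ψ holds at some accessible world.
Let φ = \Diamond p. Evaluate φ at each world:
  0 (successors {4, 6}): φ is true.
  1 (successors ∅): φ is false.
  2 (successors ∅): φ is false.
  3 (successors {2, 6, 7, 8}): φ is true.
  4 (successors {2, 6}): φ is true.
  5 (successors ∅): φ is false.
  6 (successors {1, 2, 7, 8}): φ is true.
  7 (successors {4, 7}): φ is true.
  8 (successors {3, 6}): φ is false.
For instance, at 6:
  At 6: \Diamond p requires p at some successor in {1, 2, 7, 8}.
    p holds at 2, so \Diamond p is true at 6.
Satisfying worlds: {0, 3, 4, 6, 7}

0, 3, 4, 6, 7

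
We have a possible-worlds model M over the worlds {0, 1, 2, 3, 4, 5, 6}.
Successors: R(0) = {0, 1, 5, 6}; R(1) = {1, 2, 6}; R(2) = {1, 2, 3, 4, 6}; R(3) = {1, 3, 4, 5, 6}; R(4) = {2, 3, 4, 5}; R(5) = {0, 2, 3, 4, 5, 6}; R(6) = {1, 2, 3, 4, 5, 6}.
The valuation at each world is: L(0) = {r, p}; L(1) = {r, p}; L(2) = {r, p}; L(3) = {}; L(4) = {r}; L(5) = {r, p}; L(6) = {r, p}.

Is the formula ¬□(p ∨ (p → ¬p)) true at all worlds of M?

No

Recall that □ψ holds at a world iff ψ holds at every accessible world, and ◇ψ holds iff ψ holds at some accessible world.
Let φ = ¬□(p ∨ (p → ¬p)). Evaluate φ at each world:
  0 (successors {0, 1, 5, 6}): φ is false.
  1 (successors {1, 2, 6}): φ is false.
  2 (successors {1, 2, 3, 4, 6}): φ is false.
  3 (successors {1, 3, 4, 5, 6}): φ is false.
  4 (successors {2, 3, 4, 5}): φ is false.
  5 (successors {0, 2, 3, 4, 5, 6}): φ is false.
  6 (successors {1, 2, 3, 4, 5, 6}): φ is false.
Detail at 0 (counterexample):
  At 0: □(p ∨ (p → ¬p)) is true, so ¬□(p ∨ (p → ¬p)) is false.
    At 0: □(p ∨ (p → ¬p)) requires p ∨ (p → ¬p) at every successor {0, 1, 5, 6}.
      At 0: p ∨ (p → ¬p) is true.
      At 1: p ∨ (p → ¬p) is true.
      At 5: p ∨ (p → ¬p) is true.
      At 6: p ∨ (p → ¬p) is true.
    So □(p ∨ (p → ¬p)) is true at 0.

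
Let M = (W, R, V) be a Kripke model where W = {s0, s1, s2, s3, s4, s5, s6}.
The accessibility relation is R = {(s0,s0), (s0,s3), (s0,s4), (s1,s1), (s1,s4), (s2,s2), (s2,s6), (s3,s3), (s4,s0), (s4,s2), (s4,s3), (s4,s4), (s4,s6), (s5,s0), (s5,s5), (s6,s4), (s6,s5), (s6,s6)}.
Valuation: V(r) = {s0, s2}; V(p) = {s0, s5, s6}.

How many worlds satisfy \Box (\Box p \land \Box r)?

0

Recall that \Box ψ holds at a world iff ψ holds at every accessible world, and \Diamond ψ holds iff ψ holds at some accessible world.
Let φ = \Box (\Box p \land \Box r). Evaluate φ at each world:
  s0 (successors {s0, s3, s4}): φ is false.
  s1 (successors {s1, s4}): φ is false.
  s2 (successors {s2, s6}): φ is false.
  s3 (successors {s3}): φ is false.
  s4 (successors {s0, s2, s3, s4, s6}): φ is false.
  s5 (successors {s0, s5}): φ is false.
  s6 (successors {s4, s5, s6}): φ is false.
For instance, at s0:
  At s0: \Box (\Box p \land \Box r) requires \Box p \land \Box r at every successor {s0, s3, s4}.
    \Box p \land \Box r fails at s0, so \Box (\Box p \land \Box r) is false at s0.
      At s0: \Box p is false, \Box r is false, so \Box p \land \Box r is false.
Satisfying worlds: none.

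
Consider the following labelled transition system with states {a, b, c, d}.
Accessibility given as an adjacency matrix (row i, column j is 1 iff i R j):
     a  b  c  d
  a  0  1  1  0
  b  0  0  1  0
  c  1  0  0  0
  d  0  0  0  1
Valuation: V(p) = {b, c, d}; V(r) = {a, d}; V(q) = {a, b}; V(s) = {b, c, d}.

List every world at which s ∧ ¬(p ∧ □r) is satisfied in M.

b

Let φ = s ∧ ¬(p ∧ □r). Evaluate φ at each world:
  a (successors {b, c}): φ is false.
  b (successors {c}): φ is true.
  c (successors {a}): φ is false.
  d (successors {d}): φ is false.
For instance, at c:
  At c: s is true, ¬(p ∧ □r) is false, so s ∧ ¬(p ∧ □r) is false.
    At c: p ∧ □r is true, so ¬(p ∧ □r) is false.
      At c: p is true, □r is true, so p ∧ □r is true.
Satisfying worlds: {b}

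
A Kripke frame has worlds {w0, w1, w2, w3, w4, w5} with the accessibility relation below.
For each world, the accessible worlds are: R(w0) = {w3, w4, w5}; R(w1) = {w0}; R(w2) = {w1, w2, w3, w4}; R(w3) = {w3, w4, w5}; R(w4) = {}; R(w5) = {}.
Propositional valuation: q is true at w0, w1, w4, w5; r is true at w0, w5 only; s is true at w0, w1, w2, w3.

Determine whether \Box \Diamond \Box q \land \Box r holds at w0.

At w0: \Box \Diamond \Box q is false, \Box r is false, so \Box \Diamond \Box q \land \Box r is false.
  At w0: \Box \Diamond \Box q requires \Diamond \Box q at every successor {w3, w4, w5}.
    \Diamond \Box q fails at w4, so \Box \Diamond \Box q is false at w0.
      At w4: no accessible worlds, so \Diamond \Box q is false.
  At w0: \Box r requires r at every successor {w3, w4, w5}.
    r fails at w3, so \Box r is false at w0.

No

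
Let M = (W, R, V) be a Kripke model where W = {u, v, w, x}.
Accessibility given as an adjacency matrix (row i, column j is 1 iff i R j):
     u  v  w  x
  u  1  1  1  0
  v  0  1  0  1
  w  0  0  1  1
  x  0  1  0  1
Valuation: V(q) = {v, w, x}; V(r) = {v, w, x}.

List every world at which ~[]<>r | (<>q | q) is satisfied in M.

Recall that []ψ holds at a world iff ψ holds at every accessible world, and <>ψ holds iff ψ holds at some accessible world.
Let φ = ~[]<>r | (<>q | q). Evaluate φ at each world:
  u (successors {u, v, w}): φ is true.
  v (successors {v, x}): φ is true.
  w (successors {w, x}): φ is true.
  x (successors {v, x}): φ is true.
For instance, at w:
  At w: ~[]<>r is false, <>q | q is true, so ~[]<>r | (<>q | q) is true.
    At w: []<>r is true, so ~[]<>r is false.
      At w: []<>r requires <>r at every successor {w, x}.
        At w: <>r is true.
        At x: <>r is true.
      So []<>r is true at w.
    At w: <>q is true, q is true, so <>q | q is true.
      At w: <>q requires q at some successor in {w, x}.
        q holds at w, so <>q is true at w.
Satisfying worlds: {u, v, w, x}

u, v, w, x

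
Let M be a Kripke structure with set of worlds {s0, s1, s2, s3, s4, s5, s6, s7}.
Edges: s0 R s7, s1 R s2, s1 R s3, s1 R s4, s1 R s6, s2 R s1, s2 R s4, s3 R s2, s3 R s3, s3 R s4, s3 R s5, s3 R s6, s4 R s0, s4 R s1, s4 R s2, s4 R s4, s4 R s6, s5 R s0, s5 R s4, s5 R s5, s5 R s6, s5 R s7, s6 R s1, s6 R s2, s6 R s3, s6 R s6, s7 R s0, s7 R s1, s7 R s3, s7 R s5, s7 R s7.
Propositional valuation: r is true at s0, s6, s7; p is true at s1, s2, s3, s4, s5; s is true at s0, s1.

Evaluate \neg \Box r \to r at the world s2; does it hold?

No

At s2: \neg \Box r is true, r is false, so \neg \Box r \to r is false.
  At s2: \Box r is false, so \neg \Box r is true.
    At s2: \Box r requires r at every successor {s1, s4}.
      r fails at s1, so \Box r is false at s2.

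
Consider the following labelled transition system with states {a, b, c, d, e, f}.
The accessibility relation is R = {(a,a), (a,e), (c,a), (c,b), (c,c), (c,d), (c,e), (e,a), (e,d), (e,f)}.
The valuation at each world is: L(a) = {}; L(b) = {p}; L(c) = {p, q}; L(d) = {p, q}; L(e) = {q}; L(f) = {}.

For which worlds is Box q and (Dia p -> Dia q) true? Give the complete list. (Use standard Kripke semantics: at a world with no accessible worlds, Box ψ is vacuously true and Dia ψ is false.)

b, d, f

Let φ = Box q and (Dia p -> Dia q). Evaluate φ at each world:
  a (successors {a, e}): φ is false.
  b (successors ∅): φ is true.
  c (successors {a, b, c, d, e}): φ is false.
  d (successors ∅): φ is true.
  e (successors {a, d, f}): φ is false.
  f (successors ∅): φ is true.
For instance, at c:
  At c: Box q is false, Dia p -> Dia q is true, so Box q and (Dia p -> Dia q) is false.
    At c: Box q requires q at every successor {a, b, c, d, e}.
      q fails at a, so Box q is false at c.
    At c: Dia p is true, Dia q is true, so Dia p -> Dia q is true.
      At c: Dia p requires p at some successor in {a, b, c, d, e}.
        p holds at b, so Dia p is true at c.
      At c: Dia q requires q at some successor in {a, b, c, d, e}.
        q holds at c, so Dia q is true at c.
Satisfying worlds: {b, d, f}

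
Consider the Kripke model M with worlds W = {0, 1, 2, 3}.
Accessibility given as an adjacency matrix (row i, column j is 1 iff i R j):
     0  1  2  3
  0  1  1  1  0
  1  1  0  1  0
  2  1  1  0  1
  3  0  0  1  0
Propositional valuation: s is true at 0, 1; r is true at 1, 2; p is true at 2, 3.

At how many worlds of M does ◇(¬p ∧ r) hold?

Recall that ◇ψ holds at a world iff ψ holds at some accessible world.
Let φ = ◇(¬p ∧ r). Evaluate φ at each world:
  0 (successors {0, 1, 2}): φ is true.
  1 (successors {0, 2}): φ is false.
  2 (successors {0, 1, 3}): φ is true.
  3 (successors {2}): φ is false.
For instance, at 2:
  At 2: ◇(¬p ∧ r) requires ¬p ∧ r at some successor in {0, 1, 3}.
    ¬p ∧ r holds at 1, so ◇(¬p ∧ r) is true at 2.
Satisfying worlds: {0, 2}

2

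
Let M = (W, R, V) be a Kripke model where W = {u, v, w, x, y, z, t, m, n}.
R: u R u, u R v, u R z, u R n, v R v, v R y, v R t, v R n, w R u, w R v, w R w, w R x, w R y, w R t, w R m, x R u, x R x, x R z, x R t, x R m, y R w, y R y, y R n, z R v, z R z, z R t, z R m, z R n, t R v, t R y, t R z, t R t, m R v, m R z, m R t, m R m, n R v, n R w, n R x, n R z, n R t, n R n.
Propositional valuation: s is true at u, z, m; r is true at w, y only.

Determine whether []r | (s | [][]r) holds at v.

At v: []r is false, s | [][]r is false, so []r | (s | [][]r) is false.
  At v: []r requires r at every successor {v, y, t, n}.
    r fails at v, so []r is false at v.
  At v: s is false, [][]r is false, so s | [][]r is false.
    At v: [][]r requires []r at every successor {v, y, t, n}.
      []r fails at v, so [][]r is false at v.

No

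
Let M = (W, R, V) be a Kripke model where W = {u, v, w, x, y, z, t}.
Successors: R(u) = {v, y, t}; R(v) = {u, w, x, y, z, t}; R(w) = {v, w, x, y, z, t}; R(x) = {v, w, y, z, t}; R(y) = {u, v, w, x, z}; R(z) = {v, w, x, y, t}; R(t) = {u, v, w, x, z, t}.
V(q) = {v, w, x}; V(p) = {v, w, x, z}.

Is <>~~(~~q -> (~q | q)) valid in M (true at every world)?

Let φ = <>~~(~~q -> (~q | q)). Evaluate φ at each world:
  u (successors {v, y, t}): φ is true.
  v (successors {u, w, x, y, z, t}): φ is true.
  w (successors {v, w, x, y, z, t}): φ is true.
  x (successors {v, w, y, z, t}): φ is true.
  y (successors {u, v, w, x, z}): φ is true.
  z (successors {v, w, x, y, t}): φ is true.
  t (successors {u, v, w, x, z, t}): φ is true.
For instance, at y:
  At y: <>~~(~~q -> (~q | q)) requires ~~(~~q -> (~q | q)) at some successor in {u, v, w, x, z}.
    ~~(~~q -> (~q | q)) holds at u, so <>~~(~~q -> (~q | q)) is true at y.

Yes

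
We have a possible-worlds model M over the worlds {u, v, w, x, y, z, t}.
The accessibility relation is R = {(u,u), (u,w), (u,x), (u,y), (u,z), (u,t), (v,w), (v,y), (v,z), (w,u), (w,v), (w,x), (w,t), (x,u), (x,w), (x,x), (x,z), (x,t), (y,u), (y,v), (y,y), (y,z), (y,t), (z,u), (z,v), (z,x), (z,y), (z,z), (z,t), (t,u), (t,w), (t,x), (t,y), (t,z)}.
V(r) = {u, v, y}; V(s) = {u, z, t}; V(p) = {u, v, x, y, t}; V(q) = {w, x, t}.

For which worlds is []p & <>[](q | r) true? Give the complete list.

Recall that []ψ holds at a world iff ψ holds at every accessible world, and <>ψ holds iff ψ holds at some accessible world.
Let φ = []p & <>[](q | r). Evaluate φ at each world:
  u (successors {u, w, x, y, z, t}): φ is false.
  v (successors {w, y, z}): φ is false.
  w (successors {u, v, x, t}): φ is false.
  x (successors {u, w, x, z, t}): φ is false.
  y (successors {u, v, y, z, t}): φ is false.
  z (successors {u, v, x, y, z, t}): φ is false.
  t (successors {u, w, x, y, z}): φ is false.
For instance, at v:
  At v: []p is false, <>[](q | r) is true, so []p & <>[](q | r) is false.
    At v: []p requires p at every successor {w, y, z}.
      p fails at w, so []p is false at v.
    At v: <>[](q | r) requires [](q | r) at some successor in {w, y, z}.
      [](q | r) holds at w, so <>[](q | r) is true at v.
Satisfying worlds: none.

none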